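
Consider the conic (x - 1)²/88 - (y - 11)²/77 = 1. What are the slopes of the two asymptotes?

√14/4 and -√14/4

Center (1, 11). The positive term is the x-term, so the transverse axis is horizontal; a² = 88, b² = 77.
For a horizontal hyperbola the asymptotes have slope ±b/a.
Here that is ±√77/2√22 = ±√14/4.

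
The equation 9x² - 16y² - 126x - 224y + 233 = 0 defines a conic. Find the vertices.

(7, -13) and (7, -1)

Group: 9(x² - 14x) -16(y² + 14y) = -233
Complete the square in x and y: 9(x - 7)² -16(y + 7)² = -233 + 441 - 784 = -576
Divide through by -576 to get (y + 7)²/36 - (x - 7)²/64 = 1.
Hyperbola, center (7, -7), transverse axis vertical; a² = 36, b² = 64.
a = 6. Vertices at (h, k ± a).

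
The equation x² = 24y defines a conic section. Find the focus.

(0, 6)

Vertex (0, 0); 4p = 24 so p = 6. Opens up.
Focus is p units from the vertex along the axis: (h, k + p).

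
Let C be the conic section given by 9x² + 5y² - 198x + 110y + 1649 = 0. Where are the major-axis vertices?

Group: 9(x² - 22x) + 5(y² + 22y) = -1649
Complete the square: 9(x - 11)² + 5(y + 11)² = -1649 + 1089 + 605 = 45
Dividing both sides by 45: (x - 11)²/5 + (y + 11)²/9 = 1
Ellipse, center (11, -11), major axis vertical; a² = 9, b² = 5.
a = 3. Vertices at (h, k ± a).

(11, -14) and (11, -8)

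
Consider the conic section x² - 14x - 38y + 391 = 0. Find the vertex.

Only x is squared. Complete the square in x: (x - 7)² = 38(y - 9).
Vertex (7, 9); 4p = 38 so p = 19/2. Opens up.

(7, 9)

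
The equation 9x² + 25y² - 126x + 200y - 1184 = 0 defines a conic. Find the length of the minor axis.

18

9(x² - 14x) + 25(y² + 8y) = 1184
Complete the square: 9(x - 7)² + 25(y + 4)² = 1184 + 441 + 400 = 2025
Dividing both sides by 2025: (x - 7)²/225 + (y + 4)²/81 = 1
Ellipse, center (7, -4), major axis horizontal; a² = 225, b² = 81.
b² = 81 so b = 9; the minor axis has length 2b = 18.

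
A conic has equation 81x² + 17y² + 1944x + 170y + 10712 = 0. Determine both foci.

Group: 81(x² + 24x) + 17(y² + 10y) = -10712
Complete the square in x and y: 81(x + 12)² + 17(y + 5)² = -10712 + 11664 + 425 = 1377
Divide by 1377: (x + 12)²/17 + (y + 5)²/81 = 1
Ellipse, center (-12, -5), major axis vertical; a² = 81, b² = 17.
c² = a² - b² = 81 - 17 = 64, so c = 8.
Foci lie on the vertical axis through the center: (h, k ± c).

(-12, -13) and (-12, 3)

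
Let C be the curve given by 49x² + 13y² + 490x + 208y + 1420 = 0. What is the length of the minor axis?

49(x² + 10x) + 13(y² + 16y) = -1420
49(x + 5)² + 13(y + 8)² = -1420 + 1225 + 832 = 637
Divide through by 637 to get (x + 5)²/13 + (y + 8)²/49 = 1.
Ellipse, center (-5, -8), major axis vertical; a² = 49, b² = 13.
b² = 13 so b = √13; the minor axis has length 2b = 2√13.

2√13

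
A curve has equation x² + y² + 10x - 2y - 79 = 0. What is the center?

Collect terms: (x² + 10x) + (y² - 2y) = 79
Complete the square: (x + 5)² + (y - 1)² = 79 + 25 + 1 = 105
So (x + 5)² + (y - 1)² = 105.
Circle centered at (-5, 1) with r² = 105.

(-5, 1)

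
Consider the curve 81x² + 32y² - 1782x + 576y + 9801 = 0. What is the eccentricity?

e = 7/9

Group: 81(x² - 22x) + 32(y² + 18y) = -9801
Complete the square in x and y: 81(x - 11)² + 32(y + 9)² = -9801 + 9801 + 2592 = 2592
Dividing both sides by 2592: (x - 11)²/32 + (y + 9)²/81 = 1
Ellipse, center (11, -9), major axis vertical; a² = 81, b² = 32.
c² = a² - b² = 49, so c = 7.
e = c/a = 7/9.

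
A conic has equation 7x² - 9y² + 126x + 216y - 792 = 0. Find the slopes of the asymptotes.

Group: 7(x² + 18x) -9(y² - 24y) = 792
Complete the square: 7(x + 9)² -9(y - 12)² = 792 + 567 - 1296 = 63
Divide by 63: (x + 9)²/9 - (y - 12)²/7 = 1
Hyperbola, center (-9, 12), transverse axis horizontal; a² = 9, b² = 7.
For a horizontal hyperbola the asymptotes have slope ±b/a.
Here that is ±√7/3.

√7/3 and -√7/3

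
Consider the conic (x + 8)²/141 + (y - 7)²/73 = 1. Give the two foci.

(-8 - 2√17, 7) and (-8 + 2√17, 7)

Center (-8, 7). The larger denominator 141 sits under the x-term, so the major axis is horizontal; a² = 141, b² = 73.
c² = a² - b² = 141 - 73 = 68, so c = 2√17.
Foci lie on the horizontal axis through the center: (h ± c, k).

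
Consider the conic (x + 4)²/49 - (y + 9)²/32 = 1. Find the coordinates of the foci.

Center (-4, -9). The positive term is the x-term, so the transverse axis is horizontal; a² = 49, b² = 32.
c² = a² + b² = 49 + 32 = 81, so c = 9.
Foci lie on the horizontal axis through the center: (h ± c, k).

(-13, -9) and (5, -9)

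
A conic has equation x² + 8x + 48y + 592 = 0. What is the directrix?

y = 0

Only x is squared. Complete the square in x: (x + 4)² = -48(y + 12).
Vertex (-4, -12); 4p = -48 so p = -12. Opens down.
Directrix is the horizontal line y = k − p = -12 − (-12) = 0.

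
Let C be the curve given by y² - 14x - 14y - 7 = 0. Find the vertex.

(-4, 7)

Only y is squared. Complete the square in y: (y - 7)² = 14(x + 4).
Vertex (-4, 7); 4p = 14 so p = 7/2. Opens right.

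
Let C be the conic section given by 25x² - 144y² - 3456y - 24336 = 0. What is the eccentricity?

e = 13/12

25x² -144(y² + 24y) = 24336
Complete the square: 25x² -144(y + 12)² = 24336 + 0 - 20736 = 3600
Divide through by 3600 to get x²/144 - (y + 12)²/25 = 1.
Hyperbola, center (0, -12), transverse axis horizontal; a² = 144, b² = 25.
c² = a² + b² = 169, so c = 13.
e = c/a = 13/12.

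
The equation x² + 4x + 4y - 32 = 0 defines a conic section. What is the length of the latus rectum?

Only x is squared. Complete the square in x: (x + 2)² = -4(y - 9).
Vertex (-2, 9); 4p = -4 so p = -1. Opens down.
Latus rectum length = |4p| = 4.

4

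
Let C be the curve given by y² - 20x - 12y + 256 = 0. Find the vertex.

Only y is squared. Complete the square in y: (y - 6)² = 20(x - 11).
Vertex (11, 6); 4p = 20 so p = 5. Opens right.

(11, 6)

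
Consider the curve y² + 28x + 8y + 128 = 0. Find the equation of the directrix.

Only y is squared. Complete the square in y: (y + 4)² = -28(x + 4).
Vertex (-4, -4); 4p = -28 so p = -7. Opens left.
Directrix is the vertical line x = h − p = -4 − (-7) = 3.

x = 3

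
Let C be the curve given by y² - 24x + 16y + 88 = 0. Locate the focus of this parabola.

(7, -8)

Only y is squared. Complete the square in y: (y + 8)² = 24(x - 1).
Vertex (1, -8); 4p = 24 so p = 6. Opens right.
Focus is p units from the vertex along the axis: (h + p, k).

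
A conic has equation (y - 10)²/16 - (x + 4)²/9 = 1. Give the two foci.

(-4, 5) and (-4, 15)

Center (-4, 10). The positive term is the y-term, so the transverse axis is vertical; a² = 16, b² = 9.
c² = a² + b² = 16 + 9 = 25, so c = 5.
Foci lie on the vertical axis through the center: (h, k ± c).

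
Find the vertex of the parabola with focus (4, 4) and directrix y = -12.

The vertex is the midpoint between the focus and the directrix along the axis of symmetry.
Axis is vertical (directrix is horizontal). Vertex y-coordinate = (4 + (-12))/2 = -4; x-coordinate = 4.

(4, -4)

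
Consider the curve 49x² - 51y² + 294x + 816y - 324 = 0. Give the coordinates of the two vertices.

Group the x- and y-terms: 49(x² + 6x) -51(y² - 16y) = 324
49(x + 3)² -51(y - 8)² = 324 + 441 - 3264 = -2499
Divide through by -2499 to get (y - 8)²/49 - (x + 3)²/51 = 1.
Hyperbola, center (-3, 8), transverse axis vertical; a² = 49, b² = 51.
a = 7. Vertices at (h, k ± a).

(-3, 1) and (-3, 15)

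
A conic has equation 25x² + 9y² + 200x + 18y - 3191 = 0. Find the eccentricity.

e = 4/5

25(x² + 8x) + 9(y² + 2y) = 3191
Complete the square in x and y: 25(x + 4)² + 9(y + 1)² = 3191 + 400 + 9 = 3600
Divide by 3600: (x + 4)²/144 + (y + 1)²/400 = 1
Ellipse, center (-4, -1), major axis vertical; a² = 400, b² = 144.
c² = a² - b² = 256, so c = 16.
e = c/a = 16/20 = 4/5.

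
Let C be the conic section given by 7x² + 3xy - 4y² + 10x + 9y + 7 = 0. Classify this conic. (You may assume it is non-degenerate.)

A = 7, B = 3, C = -4.
Discriminant B² − 4AC = 3² − 4·7·(-4) = 121.
B² − 4AC > 0 ⇒ hyperbola.

hyperbola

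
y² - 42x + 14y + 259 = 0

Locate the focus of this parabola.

Only y is squared. Complete the square in y: (y + 7)² = 42(x - 5).
Vertex (5, -7); 4p = 42 so p = 21/2. Opens right.
Focus is p units from the vertex along the axis: (h + p, k).

(31/2, -7)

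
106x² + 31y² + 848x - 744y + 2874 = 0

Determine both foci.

(-4, 12 - 5√3) and (-4, 12 + 5√3)

106(x² + 8x) + 31(y² - 24y) = -2874
Complete the square: 106(x + 4)² + 31(y - 12)² = -2874 + 1696 + 4464 = 3286
Divide through by 3286 to get (x + 4)²/31 + (y - 12)²/106 = 1.
Ellipse, center (-4, 12), major axis vertical; a² = 106, b² = 31.
c² = a² - b² = 106 - 31 = 75, so c = 5√3.
Foci lie on the vertical axis through the center: (h, k ± c).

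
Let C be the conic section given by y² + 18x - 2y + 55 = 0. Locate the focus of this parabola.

(-15/2, 1)

Only y is squared. Complete the square in y: (y - 1)² = -18(x + 3).
Vertex (-3, 1); 4p = -18 so p = -9/2. Opens left.
Focus is p units from the vertex along the axis: (h + p, k).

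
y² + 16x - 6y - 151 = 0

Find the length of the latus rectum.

Only y is squared. Complete the square in y: (y - 3)² = -16(x - 10).
Vertex (10, 3); 4p = -16 so p = -4. Opens left.
Latus rectum length = |4p| = 16.

16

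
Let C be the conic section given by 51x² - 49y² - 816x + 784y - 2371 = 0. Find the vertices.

(1, 8) and (15, 8)

51(x² - 16x) -49(y² - 16y) = 2371
Completing the square gives 51(x - 8)² -49(y - 8)² = 2371 + 3264 - 3136 = 2499.
Dividing both sides by 2499: (x - 8)²/49 - (y - 8)²/51 = 1
Hyperbola, center (8, 8), transverse axis horizontal; a² = 49, b² = 51.
a = 7. Vertices at (h ± a, k).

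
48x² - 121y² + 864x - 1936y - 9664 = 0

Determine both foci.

(-22, -8) and (4, -8)

Group the x- and y-terms: 48(x² + 18x) -121(y² + 16y) = 9664
Complete the square in x and y: 48(x + 9)² -121(y + 8)² = 9664 + 3888 - 7744 = 5808
Dividing both sides by 5808: (x + 9)²/121 - (y + 8)²/48 = 1
Hyperbola, center (-9, -8), transverse axis horizontal; a² = 121, b² = 48.
c² = a² + b² = 121 + 48 = 169, so c = 13.
Foci lie on the horizontal axis through the center: (h ± c, k).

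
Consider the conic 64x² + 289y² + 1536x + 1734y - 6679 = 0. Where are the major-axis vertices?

(-29, -3) and (5, -3)

Group the x- and y-terms: 64(x² + 24x) + 289(y² + 6y) = 6679
Completing the square gives 64(x + 12)² + 289(y + 3)² = 6679 + 9216 + 2601 = 18496.
Divide through by 18496 to get (x + 12)²/289 + (y + 3)²/64 = 1.
Ellipse, center (-12, -3), major axis horizontal; a² = 289, b² = 64.
a = 17. Vertices at (h ± a, k).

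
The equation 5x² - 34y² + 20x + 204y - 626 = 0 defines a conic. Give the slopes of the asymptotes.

√170/34 and -√170/34

Group: 5(x² + 4x) -34(y² - 6y) = 626
5(x + 2)² -34(y - 3)² = 626 + 20 - 306 = 340
Divide by 340: (x + 2)²/68 - (y - 3)²/10 = 1
Hyperbola, center (-2, 3), transverse axis horizontal; a² = 68, b² = 10.
For a horizontal hyperbola the asymptotes have slope ±b/a.
Here that is ±√10/2√17 = ±√170/34.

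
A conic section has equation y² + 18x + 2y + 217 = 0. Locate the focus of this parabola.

Only y is squared. Complete the square in y: (y + 1)² = -18(x + 12).
Vertex (-12, -1); 4p = -18 so p = -9/2. Opens left.
Focus is p units from the vertex along the axis: (h + p, k).

(-33/2, -1)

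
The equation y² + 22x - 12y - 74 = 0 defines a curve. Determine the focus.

Only y is squared. Complete the square in y: (y - 6)² = -22(x - 5).
Vertex (5, 6); 4p = -22 so p = -11/2. Opens left.
Focus is p units from the vertex along the axis: (h + p, k).

(-1/2, 6)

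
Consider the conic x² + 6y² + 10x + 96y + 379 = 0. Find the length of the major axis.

Collect terms: (x² + 10x) + 6(y² + 16y) = -379
Completing the square gives (x + 5)² + 6(y + 8)² = -379 + 25 + 384 = 30.
Dividing both sides by 30: (x + 5)²/30 + (y + 8)²/5 = 1
Ellipse, center (-5, -8), major axis horizontal; a² = 30, b² = 5.
a² = 30 so a = √30; the major axis has length 2a = 2√30.

2√30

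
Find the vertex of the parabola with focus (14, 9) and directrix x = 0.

The vertex is the midpoint between the focus and the directrix along the axis of symmetry.
Axis is horizontal (directrix is vertical). Vertex x-coordinate = (14 + 0)/2 = 7; y-coordinate = 9.

(7, 9)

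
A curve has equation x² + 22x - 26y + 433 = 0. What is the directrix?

y = 11/2

Only x is squared. Complete the square in x: (x + 11)² = 26(y - 12).
Vertex (-11, 12); 4p = 26 so p = 13/2. Opens up.
Directrix is the horizontal line y = k − p = 12 − (13/2) = 11/2.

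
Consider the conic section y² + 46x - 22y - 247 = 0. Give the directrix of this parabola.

x = 39/2

Only y is squared. Complete the square in y: (y - 11)² = -46(x - 8).
Vertex (8, 11); 4p = -46 so p = -23/2. Opens left.
Directrix is the vertical line x = h − p = 8 − (-23/2) = 39/2.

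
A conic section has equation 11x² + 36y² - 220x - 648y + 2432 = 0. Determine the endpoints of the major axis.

(-2, 9) and (22, 9)

Rearranging, 11(x² - 20x) + 36(y² - 18y) = -2432.
Complete the square: 11(x - 10)² + 36(y - 9)² = -2432 + 1100 + 2916 = 1584
Dividing both sides by 1584: (x - 10)²/144 + (y - 9)²/44 = 1
Ellipse, center (10, 9), major axis horizontal; a² = 144, b² = 44.
a = 12. Vertices at (h ± a, k).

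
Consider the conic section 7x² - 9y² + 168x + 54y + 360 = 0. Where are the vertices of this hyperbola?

Rearranging, 7(x² + 24x) -9(y² - 6y) = -360.
Completing the square gives 7(x + 12)² -9(y - 3)² = -360 + 1008 - 81 = 567.
Divide by 567: (x + 12)²/81 - (y - 3)²/63 = 1
Hyperbola, center (-12, 3), transverse axis horizontal; a² = 81, b² = 63.
a = 9. Vertices at (h ± a, k).

(-21, 3) and (-3, 3)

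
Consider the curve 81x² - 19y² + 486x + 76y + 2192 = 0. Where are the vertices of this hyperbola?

(-3, -7) and (-3, 11)

Collect terms: 81(x² + 6x) -19(y² - 4y) = -2192
81(x + 3)² -19(y - 2)² = -2192 + 729 - 76 = -1539
Divide through by -1539 to get (y - 2)²/81 - (x + 3)²/19 = 1.
Hyperbola, center (-3, 2), transverse axis vertical; a² = 81, b² = 19.
a = 9. Vertices at (h, k ± a).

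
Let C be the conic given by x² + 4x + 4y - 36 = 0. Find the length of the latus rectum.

4

Only x is squared. Complete the square in x: (x + 2)² = -4(y - 10).
Vertex (-2, 10); 4p = -4 so p = -1. Opens down.
Latus rectum length = |4p| = 4.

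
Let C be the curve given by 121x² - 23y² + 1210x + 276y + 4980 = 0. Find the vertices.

Rearranging, 121(x² + 10x) -23(y² - 12y) = -4980.
121(x + 5)² -23(y - 6)² = -4980 + 3025 - 828 = -2783
Divide by -2783: (y - 6)²/121 - (x + 5)²/23 = 1
Hyperbola, center (-5, 6), transverse axis vertical; a² = 121, b² = 23.
a = 11. Vertices at (h, k ± a).

(-5, -5) and (-5, 17)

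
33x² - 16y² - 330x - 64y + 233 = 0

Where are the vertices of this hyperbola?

(1, -2) and (9, -2)

Rearranging, 33(x² - 10x) -16(y² + 4y) = -233.
33(x - 5)² -16(y + 2)² = -233 + 825 - 64 = 528
Divide through by 528 to get (x - 5)²/16 - (y + 2)²/33 = 1.
Hyperbola, center (5, -2), transverse axis horizontal; a² = 16, b² = 33.
a = 4. Vertices at (h ± a, k).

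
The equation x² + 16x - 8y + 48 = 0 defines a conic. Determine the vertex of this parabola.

(-8, -2)

Only x is squared. Complete the square in x: (x + 8)² = 8(y + 2).
Vertex (-8, -2); 4p = 8 so p = 2. Opens up.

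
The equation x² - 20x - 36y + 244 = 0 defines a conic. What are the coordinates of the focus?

Only x is squared. Complete the square in x: (x - 10)² = 36(y - 4).
Vertex (10, 4); 4p = 36 so p = 9. Opens up.
Focus is p units from the vertex along the axis: (h, k + p).

(10, 13)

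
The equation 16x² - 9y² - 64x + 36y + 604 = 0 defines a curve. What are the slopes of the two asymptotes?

Group: 16(x² - 4x) -9(y² - 4y) = -604
Completing the square gives 16(x - 2)² -9(y - 2)² = -604 + 64 - 36 = -576.
Divide through by -576 to get (y - 2)²/64 - (x - 2)²/36 = 1.
Hyperbola, center (2, 2), transverse axis vertical; a² = 64, b² = 36.
For a vertical hyperbola the asymptotes have slope ±a/b.
Here that is ±8/6 = ±4/3.

4/3 and -4/3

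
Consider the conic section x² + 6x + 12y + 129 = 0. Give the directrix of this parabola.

y = -7

Only x is squared. Complete the square in x: (x + 3)² = -12(y + 10).
Vertex (-3, -10); 4p = -12 so p = -3. Opens down.
Directrix is the horizontal line y = k − p = -10 − (-3) = -7.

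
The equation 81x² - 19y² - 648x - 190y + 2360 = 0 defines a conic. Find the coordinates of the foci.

81(x² - 8x) -19(y² + 10y) = -2360
Complete the square: 81(x - 4)² -19(y + 5)² = -2360 + 1296 - 475 = -1539
Divide through by -1539 to get (y + 5)²/81 - (x - 4)²/19 = 1.
Hyperbola, center (4, -5), transverse axis vertical; a² = 81, b² = 19.
c² = a² + b² = 81 + 19 = 100, so c = 10.
Foci lie on the vertical axis through the center: (h, k ± c).

(4, -15) and (4, 5)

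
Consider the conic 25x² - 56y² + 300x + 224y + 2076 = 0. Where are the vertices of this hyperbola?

(-6, -3) and (-6, 7)

Collect terms: 25(x² + 12x) -56(y² - 4y) = -2076
Completing the square gives 25(x + 6)² -56(y - 2)² = -2076 + 900 - 224 = -1400.
Divide by -1400: (y - 2)²/25 - (x + 6)²/56 = 1
Hyperbola, center (-6, 2), transverse axis vertical; a² = 25, b² = 56.
a = 5. Vertices at (h, k ± a).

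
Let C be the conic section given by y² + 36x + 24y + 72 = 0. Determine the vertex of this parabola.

(2, -12)

Only y is squared. Complete the square in y: (y + 12)² = -36(x - 2).
Vertex (2, -12); 4p = -36 so p = -9. Opens left.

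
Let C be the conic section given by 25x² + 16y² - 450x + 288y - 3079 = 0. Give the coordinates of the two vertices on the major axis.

(9, -29) and (9, 11)

25(x² - 18x) + 16(y² + 18y) = 3079
25(x - 9)² + 16(y + 9)² = 3079 + 2025 + 1296 = 6400
Dividing both sides by 6400: (x - 9)²/256 + (y + 9)²/400 = 1
Ellipse, center (9, -9), major axis vertical; a² = 400, b² = 256.
a = 20. Vertices at (h, k ± a).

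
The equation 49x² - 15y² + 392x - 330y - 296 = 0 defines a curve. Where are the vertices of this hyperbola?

(-4, -18) and (-4, -4)

Group: 49(x² + 8x) -15(y² + 22y) = 296
49(x + 4)² -15(y + 11)² = 296 + 784 - 1815 = -735
Divide through by -735 to get (y + 11)²/49 - (x + 4)²/15 = 1.
Hyperbola, center (-4, -11), transverse axis vertical; a² = 49, b² = 15.
a = 7. Vertices at (h, k ± a).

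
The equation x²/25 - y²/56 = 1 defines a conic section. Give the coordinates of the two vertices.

Center (0, 0). The positive term is the x-term, so the transverse axis is horizontal; a² = 25, b² = 56.
a = 5. Vertices at (h ± a, k).

(-5, 0) and (5, 0)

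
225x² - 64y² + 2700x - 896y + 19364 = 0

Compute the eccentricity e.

e = 17/15

Group: 225(x² + 12x) -64(y² + 14y) = -19364
Complete the square in x and y: 225(x + 6)² -64(y + 7)² = -19364 + 8100 - 3136 = -14400
Dividing both sides by -14400: (y + 7)²/225 - (x + 6)²/64 = 1
Hyperbola, center (-6, -7), transverse axis vertical; a² = 225, b² = 64.
c² = a² + b² = 289, so c = 17.
e = c/a = 17/15.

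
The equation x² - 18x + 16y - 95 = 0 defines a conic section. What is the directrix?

Only x is squared. Complete the square in x: (x - 9)² = -16(y - 11).
Vertex (9, 11); 4p = -16 so p = -4. Opens down.
Directrix is the horizontal line y = k − p = 11 − (-4) = 15.

y = 15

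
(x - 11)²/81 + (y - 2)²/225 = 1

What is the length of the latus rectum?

54/5

Center (11, 2). The larger denominator 225 sits under the y-term, so the major axis is vertical; a² = 225, b² = 81.
Latus rectum length = 2b²/a = 2·81/15 = 54/5.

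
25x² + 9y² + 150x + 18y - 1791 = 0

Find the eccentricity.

e = 4/5

Rearranging, 25(x² + 6x) + 9(y² + 2y) = 1791.
Completing the square gives 25(x + 3)² + 9(y + 1)² = 1791 + 225 + 9 = 2025.
Divide through by 2025 to get (x + 3)²/81 + (y + 1)²/225 = 1.
Ellipse, center (-3, -1), major axis vertical; a² = 225, b² = 81.
c² = a² - b² = 144, so c = 12.
e = c/a = 12/15 = 4/5.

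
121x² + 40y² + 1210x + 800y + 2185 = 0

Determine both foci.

(-5, -19) and (-5, -1)

Group: 121(x² + 10x) + 40(y² + 20y) = -2185
Complete the square: 121(x + 5)² + 40(y + 10)² = -2185 + 3025 + 4000 = 4840
Divide by 4840: (x + 5)²/40 + (y + 10)²/121 = 1
Ellipse, center (-5, -10), major axis vertical; a² = 121, b² = 40.
c² = a² - b² = 121 - 40 = 81, so c = 9.
Foci lie on the vertical axis through the center: (h, k ± c).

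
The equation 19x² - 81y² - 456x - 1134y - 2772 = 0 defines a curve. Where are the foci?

(2, -7) and (22, -7)

Collect terms: 19(x² - 24x) -81(y² + 14y) = 2772
19(x - 12)² -81(y + 7)² = 2772 + 2736 - 3969 = 1539
Dividing both sides by 1539: (x - 12)²/81 - (y + 7)²/19 = 1
Hyperbola, center (12, -7), transverse axis horizontal; a² = 81, b² = 19.
c² = a² + b² = 81 + 19 = 100, so c = 10.
Foci lie on the horizontal axis through the center: (h ± c, k).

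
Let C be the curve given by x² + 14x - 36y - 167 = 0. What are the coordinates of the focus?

Only x is squared. Complete the square in x: (x + 7)² = 36(y + 6).
Vertex (-7, -6); 4p = 36 so p = 9. Opens up.
Focus is p units from the vertex along the axis: (h, k + p).

(-7, 3)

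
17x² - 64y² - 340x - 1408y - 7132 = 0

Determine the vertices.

(2, -11) and (18, -11)

Collect terms: 17(x² - 20x) -64(y² + 22y) = 7132
Completing the square gives 17(x - 10)² -64(y + 11)² = 7132 + 1700 - 7744 = 1088.
Dividing both sides by 1088: (x - 10)²/64 - (y + 11)²/17 = 1
Hyperbola, center (10, -11), transverse axis horizontal; a² = 64, b² = 17.
a = 8. Vertices at (h ± a, k).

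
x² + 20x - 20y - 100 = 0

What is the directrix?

Only x is squared. Complete the square in x: (x + 10)² = 20(y + 10).
Vertex (-10, -10); 4p = 20 so p = 5. Opens up.
Directrix is the horizontal line y = k − p = -10 − (5) = -15.

y = -15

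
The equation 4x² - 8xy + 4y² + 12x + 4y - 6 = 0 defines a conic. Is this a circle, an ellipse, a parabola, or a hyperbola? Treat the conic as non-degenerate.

A = 4, B = -8, C = 4.
Discriminant B² − 4AC = (-8)² − 4·4·4 = 0.
B² − 4AC = 0 ⇒ parabola.

parabola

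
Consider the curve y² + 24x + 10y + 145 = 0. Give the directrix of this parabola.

Only y is squared. Complete the square in y: (y + 5)² = -24(x + 5).
Vertex (-5, -5); 4p = -24 so p = -6. Opens left.
Directrix is the vertical line x = h − p = -5 − (-6) = 1.

x = 1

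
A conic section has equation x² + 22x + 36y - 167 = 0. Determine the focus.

(-11, -1)

Only x is squared. Complete the square in x: (x + 11)² = -36(y - 8).
Vertex (-11, 8); 4p = -36 so p = -9. Opens down.
Focus is p units from the vertex along the axis: (h, k + p).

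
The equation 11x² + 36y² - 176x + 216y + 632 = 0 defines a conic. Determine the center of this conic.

(8, -3)

11(x² - 16x) + 36(y² + 6y) = -632
Complete the square in x and y: 11(x - 8)² + 36(y + 3)² = -632 + 704 + 324 = 396
Divide through by 396 to get (x - 8)²/36 + (y + 3)²/11 = 1.
Ellipse with center (8, -3).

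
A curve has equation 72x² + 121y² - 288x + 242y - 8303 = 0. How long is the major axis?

22

Rearranging, 72(x² - 4x) + 121(y² + 2y) = 8303.
72(x - 2)² + 121(y + 1)² = 8303 + 288 + 121 = 8712
Divide by 8712: (x - 2)²/121 + (y + 1)²/72 = 1
Ellipse, center (2, -1), major axis horizontal; a² = 121, b² = 72.
a² = 121 so a = 11; the major axis has length 2a = 22.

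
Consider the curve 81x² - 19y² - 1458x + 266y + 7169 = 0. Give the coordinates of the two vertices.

Group: 81(x² - 18x) -19(y² - 14y) = -7169
Complete the square: 81(x - 9)² -19(y - 7)² = -7169 + 6561 - 931 = -1539
Divide through by -1539 to get (y - 7)²/81 - (x - 9)²/19 = 1.
Hyperbola, center (9, 7), transverse axis vertical; a² = 81, b² = 19.
a = 9. Vertices at (h, k ± a).

(9, -2) and (9, 16)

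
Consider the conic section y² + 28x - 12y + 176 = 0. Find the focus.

(-12, 6)

Only y is squared. Complete the square in y: (y - 6)² = -28(x + 5).
Vertex (-5, 6); 4p = -28 so p = -7. Opens left.
Focus is p units from the vertex along the axis: (h + p, k).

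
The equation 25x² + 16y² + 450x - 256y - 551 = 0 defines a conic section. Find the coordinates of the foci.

Collect terms: 25(x² + 18x) + 16(y² - 16y) = 551
Complete the square: 25(x + 9)² + 16(y - 8)² = 551 + 2025 + 1024 = 3600
Divide by 3600: (x + 9)²/144 + (y - 8)²/225 = 1
Ellipse, center (-9, 8), major axis vertical; a² = 225, b² = 144.
c² = a² - b² = 225 - 144 = 81, so c = 9.
Foci lie on the vertical axis through the center: (h, k ± c).

(-9, -1) and (-9, 17)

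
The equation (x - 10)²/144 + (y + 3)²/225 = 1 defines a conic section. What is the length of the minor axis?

Center (10, -3). The larger denominator 225 sits under the y-term, so the major axis is vertical; a² = 225, b² = 144.
b² = 144 so b = 12; the minor axis has length 2b = 24.

24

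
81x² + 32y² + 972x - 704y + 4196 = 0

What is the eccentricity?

Group the x- and y-terms: 81(x² + 12x) + 32(y² - 22y) = -4196
Complete the square in x and y: 81(x + 6)² + 32(y - 11)² = -4196 + 2916 + 3872 = 2592
Dividing both sides by 2592: (x + 6)²/32 + (y - 11)²/81 = 1
Ellipse, center (-6, 11), major axis vertical; a² = 81, b² = 32.
c² = a² - b² = 49, so c = 7.
e = c/a = 7/9.

e = 7/9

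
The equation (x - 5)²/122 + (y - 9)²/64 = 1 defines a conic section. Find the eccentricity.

e = √1769/61

Center (5, 9). The larger denominator 122 sits under the x-term, so the major axis is horizontal; a² = 122, b² = 64.
c² = a² - b² = 58, so c = √58.
e = c/a = √58/√122 = √1769/61.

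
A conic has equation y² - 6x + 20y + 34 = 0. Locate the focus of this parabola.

(-19/2, -10)

Only y is squared. Complete the square in y: (y + 10)² = 6(x + 11).
Vertex (-11, -10); 4p = 6 so p = 3/2. Opens right.
Focus is p units from the vertex along the axis: (h + p, k).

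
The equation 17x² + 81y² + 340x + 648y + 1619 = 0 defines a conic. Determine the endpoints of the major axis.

Group the x- and y-terms: 17(x² + 20x) + 81(y² + 8y) = -1619
Complete the square in x and y: 17(x + 10)² + 81(y + 4)² = -1619 + 1700 + 1296 = 1377
Dividing both sides by 1377: (x + 10)²/81 + (y + 4)²/17 = 1
Ellipse, center (-10, -4), major axis horizontal; a² = 81, b² = 17.
a = 9. Vertices at (h ± a, k).

(-19, -4) and (-1, -4)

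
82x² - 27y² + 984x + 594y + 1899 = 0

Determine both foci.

82(x² + 12x) -27(y² - 22y) = -1899
Completing the square gives 82(x + 6)² -27(y - 11)² = -1899 + 2952 - 3267 = -2214.
Divide through by -2214 to get (y - 11)²/82 - (x + 6)²/27 = 1.
Hyperbola, center (-6, 11), transverse axis vertical; a² = 82, b² = 27.
c² = a² + b² = 82 + 27 = 109, so c = √109.
Foci lie on the vertical axis through the center: (h, k ± c).

(-6, 11 - √109) and (-6, 11 + √109)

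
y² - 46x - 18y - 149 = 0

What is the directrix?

Only y is squared. Complete the square in y: (y - 9)² = 46(x + 5).
Vertex (-5, 9); 4p = 46 so p = 23/2. Opens right.
Directrix is the vertical line x = h − p = -5 − (23/2) = -33/2.

x = -33/2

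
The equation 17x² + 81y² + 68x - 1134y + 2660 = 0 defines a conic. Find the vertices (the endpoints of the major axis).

(-11, 7) and (7, 7)

Rearranging, 17(x² + 4x) + 81(y² - 14y) = -2660.
17(x + 2)² + 81(y - 7)² = -2660 + 68 + 3969 = 1377
Divide by 1377: (x + 2)²/81 + (y - 7)²/17 = 1
Ellipse, center (-2, 7), major axis horizontal; a² = 81, b² = 17.
a = 9. Vertices at (h ± a, k).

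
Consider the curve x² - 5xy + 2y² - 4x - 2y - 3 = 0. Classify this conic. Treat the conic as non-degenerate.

hyperbola

A = 1, B = -5, C = 2.
Discriminant B² − 4AC = (-5)² − 4·1·2 = 17.
B² − 4AC > 0 ⇒ hyperbola.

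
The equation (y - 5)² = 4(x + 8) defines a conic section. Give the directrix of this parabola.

x = -9

Vertex (-8, 5); 4p = 4 so p = 1. Opens right.
Directrix is the vertical line x = h − p = -8 − (1) = -9.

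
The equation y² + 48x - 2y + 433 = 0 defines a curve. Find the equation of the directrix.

x = 3

Only y is squared. Complete the square in y: (y - 1)² = -48(x + 9).
Vertex (-9, 1); 4p = -48 so p = -12. Opens left.
Directrix is the vertical line x = h − p = -9 − (-12) = 3.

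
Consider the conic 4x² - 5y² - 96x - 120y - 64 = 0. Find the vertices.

(12, -16) and (12, -8)

Rearranging, 4(x² - 24x) -5(y² + 24y) = 64.
Complete the square in x and y: 4(x - 12)² -5(y + 12)² = 64 + 576 - 720 = -80
Dividing both sides by -80: (y + 12)²/16 - (x - 12)²/20 = 1
Hyperbola, center (12, -12), transverse axis vertical; a² = 16, b² = 20.
a = 4. Vertices at (h, k ± a).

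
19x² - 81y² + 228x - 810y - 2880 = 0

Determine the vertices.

(-15, -5) and (3, -5)

19(x² + 12x) -81(y² + 10y) = 2880
Completing the square gives 19(x + 6)² -81(y + 5)² = 2880 + 684 - 2025 = 1539.
Divide through by 1539 to get (x + 6)²/81 - (y + 5)²/19 = 1.
Hyperbola, center (-6, -5), transverse axis horizontal; a² = 81, b² = 19.
a = 9. Vertices at (h ± a, k).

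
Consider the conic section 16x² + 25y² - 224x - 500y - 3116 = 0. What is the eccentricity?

Collect terms: 16(x² - 14x) + 25(y² - 20y) = 3116
Complete the square: 16(x - 7)² + 25(y - 10)² = 3116 + 784 + 2500 = 6400
Divide by 6400: (x - 7)²/400 + (y - 10)²/256 = 1
Ellipse, center (7, 10), major axis horizontal; a² = 400, b² = 256.
c² = a² - b² = 144, so c = 12.
e = c/a = 12/20 = 3/5.

e = 3/5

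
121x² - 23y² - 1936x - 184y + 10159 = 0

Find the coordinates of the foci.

Collect terms: 121(x² - 16x) -23(y² + 8y) = -10159
121(x - 8)² -23(y + 4)² = -10159 + 7744 - 368 = -2783
Divide by -2783: (y + 4)²/121 - (x - 8)²/23 = 1
Hyperbola, center (8, -4), transverse axis vertical; a² = 121, b² = 23.
c² = a² + b² = 121 + 23 = 144, so c = 12.
Foci lie on the vertical axis through the center: (h, k ± c).

(8, -16) and (8, 8)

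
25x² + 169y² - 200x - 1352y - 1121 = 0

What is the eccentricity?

Group the x- and y-terms: 25(x² - 8x) + 169(y² - 8y) = 1121
Complete the square: 25(x - 4)² + 169(y - 4)² = 1121 + 400 + 2704 = 4225
Divide by 4225: (x - 4)²/169 + (y - 4)²/25 = 1
Ellipse, center (4, 4), major axis horizontal; a² = 169, b² = 25.
c² = a² - b² = 144, so c = 12.
e = c/a = 12/13.

e = 12/13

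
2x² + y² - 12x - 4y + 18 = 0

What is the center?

(3, 2)

Group the x- and y-terms: 2(x² - 6x) + (y² - 4y) = -18
2(x - 3)² + (y - 2)² = -18 + 18 + 4 = 4
Dividing both sides by 4: (x - 3)²/2 + (y - 2)²/4 = 1
Ellipse with center (3, 2).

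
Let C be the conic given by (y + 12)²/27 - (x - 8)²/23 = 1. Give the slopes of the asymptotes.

Center (8, -12). The positive term is the y-term, so the transverse axis is vertical; a² = 27, b² = 23.
For a vertical hyperbola the asymptotes have slope ±a/b.
Here that is ±3√3/√23 = ±3√69/23.

3√69/23 and -3√69/23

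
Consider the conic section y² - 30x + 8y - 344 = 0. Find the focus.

(-9/2, -4)

Only y is squared. Complete the square in y: (y + 4)² = 30(x + 12).
Vertex (-12, -4); 4p = 30 so p = 15/2. Opens right.
Focus is p units from the vertex along the axis: (h + p, k).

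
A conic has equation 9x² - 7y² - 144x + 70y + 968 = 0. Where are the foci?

(8, -7) and (8, 17)

Group: 9(x² - 16x) -7(y² - 10y) = -968
Completing the square gives 9(x - 8)² -7(y - 5)² = -968 + 576 - 175 = -567.
Dividing both sides by -567: (y - 5)²/81 - (x - 8)²/63 = 1
Hyperbola, center (8, 5), transverse axis vertical; a² = 81, b² = 63.
c² = a² + b² = 81 + 63 = 144, so c = 12.
Foci lie on the vertical axis through the center: (h, k ± c).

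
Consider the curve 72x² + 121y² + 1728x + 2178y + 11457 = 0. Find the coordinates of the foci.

72(x² + 24x) + 121(y² + 18y) = -11457
Completing the square gives 72(x + 12)² + 121(y + 9)² = -11457 + 10368 + 9801 = 8712.
Divide through by 8712 to get (x + 12)²/121 + (y + 9)²/72 = 1.
Ellipse, center (-12, -9), major axis horizontal; a² = 121, b² = 72.
c² = a² - b² = 121 - 72 = 49, so c = 7.
Foci lie on the horizontal axis through the center: (h ± c, k).

(-19, -9) and (-5, -9)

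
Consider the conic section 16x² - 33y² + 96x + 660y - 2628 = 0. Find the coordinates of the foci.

(-3, 3) and (-3, 17)

Rearranging, 16(x² + 6x) -33(y² - 20y) = 2628.
Complete the square in x and y: 16(x + 3)² -33(y - 10)² = 2628 + 144 - 3300 = -528
Dividing both sides by -528: (y - 10)²/16 - (x + 3)²/33 = 1
Hyperbola, center (-3, 10), transverse axis vertical; a² = 16, b² = 33.
c² = a² + b² = 16 + 33 = 49, so c = 7.
Foci lie on the vertical axis through the center: (h, k ± c).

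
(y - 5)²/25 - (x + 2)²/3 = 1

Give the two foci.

Center (-2, 5). The positive term is the y-term, so the transverse axis is vertical; a² = 25, b² = 3.
c² = a² + b² = 25 + 3 = 28, so c = 2√7.
Foci lie on the vertical axis through the center: (h, k ± c).

(-2, 5 - 2√7) and (-2, 5 + 2√7)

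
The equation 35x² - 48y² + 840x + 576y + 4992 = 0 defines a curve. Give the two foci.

Group: 35(x² + 24x) -48(y² - 12y) = -4992
Complete the square: 35(x + 12)² -48(y - 6)² = -4992 + 5040 - 1728 = -1680
Divide by -1680: (y - 6)²/35 - (x + 12)²/48 = 1
Hyperbola, center (-12, 6), transverse axis vertical; a² = 35, b² = 48.
c² = a² + b² = 35 + 48 = 83, so c = √83.
Foci lie on the vertical axis through the center: (h, k ± c).

(-12, 6 - √83) and (-12, 6 + √83)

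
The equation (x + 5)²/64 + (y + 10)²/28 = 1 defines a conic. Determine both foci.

Center (-5, -10). The larger denominator 64 sits under the x-term, so the major axis is horizontal; a² = 64, b² = 28.
c² = a² - b² = 64 - 28 = 36, so c = 6.
Foci lie on the horizontal axis through the center: (h ± c, k).

(-11, -10) and (1, -10)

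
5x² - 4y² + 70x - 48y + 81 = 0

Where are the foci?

Group the x- and y-terms: 5(x² + 14x) -4(y² + 12y) = -81
Complete the square: 5(x + 7)² -4(y + 6)² = -81 + 245 - 144 = 20
Divide by 20: (x + 7)²/4 - (y + 6)²/5 = 1
Hyperbola, center (-7, -6), transverse axis horizontal; a² = 4, b² = 5.
c² = a² + b² = 4 + 5 = 9, so c = 3.
Foci lie on the horizontal axis through the center: (h ± c, k).

(-10, -6) and (-4, -6)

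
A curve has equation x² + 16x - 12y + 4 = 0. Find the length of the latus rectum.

Only x is squared. Complete the square in x: (x + 8)² = 12(y + 5).
Vertex (-8, -5); 4p = 12 so p = 3. Opens up.
Latus rectum length = |4p| = 12.

12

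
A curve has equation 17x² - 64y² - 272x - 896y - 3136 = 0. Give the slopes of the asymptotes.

√17/8 and -√17/8

Group the x- and y-terms: 17(x² - 16x) -64(y² + 14y) = 3136
Complete the square: 17(x - 8)² -64(y + 7)² = 3136 + 1088 - 3136 = 1088
Divide through by 1088 to get (x - 8)²/64 - (y + 7)²/17 = 1.
Hyperbola, center (8, -7), transverse axis horizontal; a² = 64, b² = 17.
For a horizontal hyperbola the asymptotes have slope ±b/a.
Here that is ±√17/8.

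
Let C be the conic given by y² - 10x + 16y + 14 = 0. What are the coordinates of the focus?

Only y is squared. Complete the square in y: (y + 8)² = 10(x + 5).
Vertex (-5, -8); 4p = 10 so p = 5/2. Opens right.
Focus is p units from the vertex along the axis: (h + p, k).

(-5/2, -8)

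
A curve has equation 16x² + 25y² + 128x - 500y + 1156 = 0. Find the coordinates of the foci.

Collect terms: 16(x² + 8x) + 25(y² - 20y) = -1156
Completing the square gives 16(x + 4)² + 25(y - 10)² = -1156 + 256 + 2500 = 1600.
Dividing both sides by 1600: (x + 4)²/100 + (y - 10)²/64 = 1
Ellipse, center (-4, 10), major axis horizontal; a² = 100, b² = 64.
c² = a² - b² = 100 - 64 = 36, so c = 6.
Foci lie on the horizontal axis through the center: (h ± c, k).

(-10, 10) and (2, 10)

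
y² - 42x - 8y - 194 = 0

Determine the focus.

(11/2, 4)

Only y is squared. Complete the square in y: (y - 4)² = 42(x + 5).
Vertex (-5, 4); 4p = 42 so p = 21/2. Opens right.
Focus is p units from the vertex along the axis: (h + p, k).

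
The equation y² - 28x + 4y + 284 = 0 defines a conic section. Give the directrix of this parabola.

x = 3

Only y is squared. Complete the square in y: (y + 2)² = 28(x - 10).
Vertex (10, -2); 4p = 28 so p = 7. Opens right.
Directrix is the vertical line x = h − p = 10 − (7) = 3.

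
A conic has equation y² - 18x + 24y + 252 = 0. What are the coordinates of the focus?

Only y is squared. Complete the square in y: (y + 12)² = 18(x - 6).
Vertex (6, -12); 4p = 18 so p = 9/2. Opens right.
Focus is p units from the vertex along the axis: (h + p, k).

(21/2, -12)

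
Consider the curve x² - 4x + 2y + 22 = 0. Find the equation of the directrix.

Only x is squared. Complete the square in x: (x - 2)² = -2(y + 9).
Vertex (2, -9); 4p = -2 so p = -1/2. Opens down.
Directrix is the horizontal line y = k − p = -9 − (-1/2) = -17/2.

y = -17/2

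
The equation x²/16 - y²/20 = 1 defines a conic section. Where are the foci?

Center (0, 0). The positive term is the x-term, so the transverse axis is horizontal; a² = 16, b² = 20.
c² = a² + b² = 16 + 20 = 36, so c = 6.
Foci lie on the horizontal axis through the center: (h ± c, k).

(-6, 0) and (6, 0)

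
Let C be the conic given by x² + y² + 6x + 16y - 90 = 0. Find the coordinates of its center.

Rearranging, (x² + 6x) + (y² + 16y) = 90.
Completing the square gives (x + 3)² + (y + 8)² = 90 + 9 + 64 = 163.
So (x + 3)² + (y + 8)² = 163.
Circle centered at (-3, -8) with r² = 163.

(-3, -8)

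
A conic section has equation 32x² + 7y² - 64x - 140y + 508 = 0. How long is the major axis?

Group: 32(x² - 2x) + 7(y² - 20y) = -508
Complete the square: 32(x - 1)² + 7(y - 10)² = -508 + 32 + 700 = 224
Divide through by 224 to get (x - 1)²/7 + (y - 10)²/32 = 1.
Ellipse, center (1, 10), major axis vertical; a² = 32, b² = 7.
a² = 32 so a = 4√2; the major axis has length 2a = 8√2.

8√2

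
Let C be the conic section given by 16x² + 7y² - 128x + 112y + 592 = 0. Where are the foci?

Group the x- and y-terms: 16(x² - 8x) + 7(y² + 16y) = -592
Complete the square: 16(x - 4)² + 7(y + 8)² = -592 + 256 + 448 = 112
Divide by 112: (x - 4)²/7 + (y + 8)²/16 = 1
Ellipse, center (4, -8), major axis vertical; a² = 16, b² = 7.
c² = a² - b² = 16 - 7 = 9, so c = 3.
Foci lie on the vertical axis through the center: (h, k ± c).

(4, -11) and (4, -5)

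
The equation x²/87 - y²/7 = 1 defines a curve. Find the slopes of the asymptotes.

√609/87 and -√609/87

Center (0, 0). The positive term is the x-term, so the transverse axis is horizontal; a² = 87, b² = 7.
For a horizontal hyperbola the asymptotes have slope ±b/a.
Here that is ±√7/√87 = ±√609/87.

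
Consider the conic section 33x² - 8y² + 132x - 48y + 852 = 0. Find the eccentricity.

Group: 33(x² + 4x) -8(y² + 6y) = -852
Complete the square in x and y: 33(x + 2)² -8(y + 3)² = -852 + 132 - 72 = -792
Dividing both sides by -792: (y + 3)²/99 - (x + 2)²/24 = 1
Hyperbola, center (-2, -3), transverse axis vertical; a² = 99, b² = 24.
c² = a² + b² = 123, so c = √123.
e = c/a = √123/3√11 = √1353/33.

e = √1353/33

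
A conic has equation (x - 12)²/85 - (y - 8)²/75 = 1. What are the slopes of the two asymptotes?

√255/17 and -√255/17

Center (12, 8). The positive term is the x-term, so the transverse axis is horizontal; a² = 85, b² = 75.
For a horizontal hyperbola the asymptotes have slope ±b/a.
Here that is ±5√3/√85 = ±√255/17.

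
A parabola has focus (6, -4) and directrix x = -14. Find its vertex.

(-4, -4)

The vertex is the midpoint between the focus and the directrix along the axis of symmetry.
Axis is horizontal (directrix is vertical). Vertex x-coordinate = (6 + (-14))/2 = -4; y-coordinate = -4.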